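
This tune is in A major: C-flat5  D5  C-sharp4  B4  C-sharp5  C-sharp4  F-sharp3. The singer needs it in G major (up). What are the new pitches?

Bbb5 C6 B4 A5 B5 B4 E4

From A up to G is a minor seventh; apply that to each pitch.
Cb5 → Bbb5
D5 → C6
C#4 → B4
B4 → A5
C#5 → B5
C#4 → B4
F#3 → E4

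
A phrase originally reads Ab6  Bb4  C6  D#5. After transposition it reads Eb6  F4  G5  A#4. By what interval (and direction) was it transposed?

down a perfect fourth

From Ab6 to Eb6 is 4 letter names — a fourth of some quality.
Eb6 to Ab6 is 5 semitones, which makes it a perfect fourth; the second version is lower, so the direction is down.
Checking another pair — D#5 → A#4 — gives the same interval.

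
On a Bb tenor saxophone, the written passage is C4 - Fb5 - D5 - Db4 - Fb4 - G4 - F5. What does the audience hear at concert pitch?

Bb2 Ebb4 C4 Cb3 Ebb3 F3 Eb4

Written C4 on the Bb tenor saxophone sounds as Bb2, a major ninth lower; apply that shift to every note.
C4 becomes Bb2
Fb5 becomes Ebb4
D5 becomes C4
Db4 becomes Cb3
Fb4 becomes Ebb3
G4 becomes F3
F5 becomes Eb4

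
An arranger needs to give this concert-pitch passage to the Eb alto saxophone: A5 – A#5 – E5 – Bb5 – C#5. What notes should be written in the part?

F#6 F##6 C#6 G6 A#5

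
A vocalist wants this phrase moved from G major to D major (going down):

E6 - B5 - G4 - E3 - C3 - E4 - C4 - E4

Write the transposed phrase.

From G down to D is a perfect fourth; apply that to each pitch.
E6 gives B5
B5 gives F#5
G4 gives D4
E3 gives B2
C3 gives G2
E4 gives B3
C4 gives G3
E4 gives B3

B5 F#5 D4 B2 G2 B3 G3 B3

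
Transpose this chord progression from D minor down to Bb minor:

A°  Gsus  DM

F° Ebsus BbM

D minor down to Bb minor is a major third; each chord root moves by that interval while the quality stays the same.
A°: root A down a major third → F, giving F°.
Gsus: root G down a major third → Eb, giving Ebsus.
DM: root D down a major third → Bb, giving BbM.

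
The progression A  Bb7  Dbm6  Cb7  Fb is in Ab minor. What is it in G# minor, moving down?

G## A#7 C#m6 B7 E

Ab minor down to G# minor is a diminished second; each chord root moves by that interval while the quality stays the same.
A: root A down a diminished second → G##, giving G##.
Bb7: root Bb down a diminished second → A#, giving A#7.
Dbm6: root Db down a diminished second → C#, giving C#m6.
Cb7: root Cb down a diminished second → B, giving B7.
Fb: root Fb down a diminished second → E, giving E.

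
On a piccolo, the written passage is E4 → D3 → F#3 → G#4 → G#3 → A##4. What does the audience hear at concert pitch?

E5 D4 F#4 G#5 G#4 A##5

The piccolo sounds a perfect octave above written, so transpose each written note up a perfect octave.
E4 to E5
D3 to D4
F#3 to F#4
G#4 to G#5
G#3 to G#4
A##4 to A##5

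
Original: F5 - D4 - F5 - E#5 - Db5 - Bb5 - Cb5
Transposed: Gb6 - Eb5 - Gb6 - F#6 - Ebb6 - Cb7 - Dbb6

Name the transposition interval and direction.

From F5 to Gb6 is 9 letter names — a ninth of some quality.
F5 to Gb6 is 13 semitones, which makes it a minor ninth; the second version is higher, so the direction is up.
Checking another pair — Cb5 → Dbb6 — gives the same interval.

up a minor ninth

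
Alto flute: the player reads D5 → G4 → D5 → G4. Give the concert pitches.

The alto flute sounds a perfect fourth below written, so transpose each written note down a perfect fourth.
D5 gives A4
G4 gives D4
D5 gives A4
G4 gives D4

A4 D4 A4 D4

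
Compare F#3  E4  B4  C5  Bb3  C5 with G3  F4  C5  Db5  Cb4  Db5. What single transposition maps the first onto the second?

up a minor second

From F#3 to G3 is 2 letter names — a second of some quality.
F#3 to G3 is 1 semitone, which makes it a minor second; the second version is higher, so the direction is up.
Checking another pair — C5 → Db5 — gives the same interval.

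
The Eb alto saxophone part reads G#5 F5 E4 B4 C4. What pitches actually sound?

B4 Ab4 G3 D4 Eb3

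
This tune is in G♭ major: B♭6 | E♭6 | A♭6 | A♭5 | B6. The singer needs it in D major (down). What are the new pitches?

F#6 B5 E6 E5 F##6

From G♭ down to D is a diminished fourth; apply that to each pitch.
Bb6 to F#6
Eb6 to B5
Ab6 to E6
Ab5 to E5
B6 to F##6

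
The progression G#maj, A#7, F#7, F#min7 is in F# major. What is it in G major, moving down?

Amaj B7 G7 Gmin7

F# major down to G major is a major seventh; each chord root moves by that interval while the quality stays the same.
G#maj: root G# down a major seventh → A, giving Amaj.
A#7: root A# down a major seventh → B, giving B7.
F#7: root F# down a major seventh → G, giving G7.
F#min7: root F# down a major seventh → G, giving Gmin7.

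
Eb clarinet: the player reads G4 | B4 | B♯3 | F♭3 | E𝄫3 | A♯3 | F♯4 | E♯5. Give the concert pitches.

The Eb clarinet sounds a minor third above written, so transpose each written note up a minor third.
G4 → Bb4
B4 → D5
B#3 → D#4
Fb3 → Abb3
Ebb3 → Gbb3
A#3 → C#4
F#4 → A4
E#5 → G#5

Bb4 D5 D#4 Abb3 Gbb3 C#4 A4 G#5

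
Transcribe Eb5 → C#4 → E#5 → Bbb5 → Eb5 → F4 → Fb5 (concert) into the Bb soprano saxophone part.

F5 D#4 F##5 Cb6 F5 G4 Gb5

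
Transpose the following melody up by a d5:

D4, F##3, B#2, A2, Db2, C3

A diminished fifth up from D4 gives Ab4.
A diminished fifth up from F##3 gives C#4.
B#2: a fifth up reaches F, and 6 semitones makes it F#3.
A diminished fifth up from A2 gives Eb3.
Db2 up a diminished fifth is Abb2.
A diminished fifth up from C3 gives Gb3.

Ab4 C#4 F#3 Eb3 Abb2 Gb3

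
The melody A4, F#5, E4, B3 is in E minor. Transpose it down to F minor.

From E down to F is a major seventh; apply that to each pitch.
A4 becomes Bb3
F#5 becomes G4
E4 becomes F3
B3 becomes C3

Bb3 G4 F3 C3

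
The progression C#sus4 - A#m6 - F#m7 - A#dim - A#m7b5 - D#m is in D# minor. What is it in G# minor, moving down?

D# minor down to G# minor is a perfect fifth; each chord root moves by that interval while the quality stays the same.
C#sus4: root C# down a perfect fifth → F#, giving F#sus4.
A#m6: root A# down a perfect fifth → D#, giving D#m6.
F#m7: root F# down a perfect fifth → B, giving Bm7.
A#dim: root A# down a perfect fifth → D#, giving D#dim.
A#m7b5: root A# down a perfect fifth → D#, giving D#m7b5.
D#m: root D# down a perfect fifth → G#, giving G#m.

F#sus4 D#m6 Bm7 D#dim D#m7b5 G#m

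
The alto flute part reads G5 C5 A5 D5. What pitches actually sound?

D5 G4 E5 A4

The alto flute sounds a perfect fourth below written, so transpose each written note down a perfect fourth.
G5 to D5
C5 to G4
A5 to E5
D5 to A4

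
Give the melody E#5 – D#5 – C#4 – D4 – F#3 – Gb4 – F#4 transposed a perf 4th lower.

A perfect fourth down from E#5 gives B#4.
A perfect fourth down from D#5 gives A#4.
C#4: a fourth down reaches G, and 5 semitones makes it G#3.
D4: a fourth down reaches A, and 5 semitones makes it A3.
F#3: a fourth down reaches C, and 5 semitones makes it C#3.
Gb4 down a perfect fourth is Db4.
F#4 down a perfect fourth is C#4.

B#4 A#4 G#3 A3 C#3 Db4 C#4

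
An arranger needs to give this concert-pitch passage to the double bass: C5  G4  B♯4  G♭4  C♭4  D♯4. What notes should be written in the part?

C6 G5 B#5 Gb5 Cb5 D#5

Written C4 sounds as C3 on the double bass, so concert pitches are written a perfect octave up.
C5 -> C6
G4 -> G5
B#4 -> B#5
Gb4 -> Gb5
Cb4 -> Cb5
D#4 -> D#5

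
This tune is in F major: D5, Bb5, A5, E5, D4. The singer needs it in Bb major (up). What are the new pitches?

From F up to Bb is a perfect fourth; apply that to each pitch.
D5 becomes G5
Bb5 becomes Eb6
A5 becomes D6
E5 becomes A5
D4 becomes G4

G5 Eb6 D6 A5 G4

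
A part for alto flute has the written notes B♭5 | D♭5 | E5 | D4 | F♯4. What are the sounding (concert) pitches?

F5 Ab4 B4 A3 C#4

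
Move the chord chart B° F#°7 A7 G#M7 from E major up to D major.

E major up to D major is a minor seventh; each chord root moves by that interval while the quality stays the same.
B°: root B up a minor seventh → A, giving A°.
F#°7: root F# up a minor seventh → E, giving E°7.
A7: root A up a minor seventh → G, giving G7.
G#M7: root G# up a minor seventh → F#, giving F#M7.

A° E°7 G7 F#M7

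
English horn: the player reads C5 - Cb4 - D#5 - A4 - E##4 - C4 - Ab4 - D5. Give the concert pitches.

F4 Fb3 G#4 D4 A##3 F3 Db4 G4

Written C4 on the English horn sounds as F3, a perfect fifth lower; apply that shift to every note.
C5 to F4
Cb4 to Fb3
D#5 to G#4
A4 to D4
E##4 to A##3
C4 to F3
Ab4 to Db4
D5 to G4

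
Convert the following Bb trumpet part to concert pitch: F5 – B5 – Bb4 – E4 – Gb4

Written C4 on the Bb trumpet sounds as Bb3, a major second lower; apply that shift to every note.
F5 gives Eb5
B5 gives A5
Bb4 gives Ab4
E4 gives D4
Gb4 gives Fb4

Eb5 A5 Ab4 D4 Fb4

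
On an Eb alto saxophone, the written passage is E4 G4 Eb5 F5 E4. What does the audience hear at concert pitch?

The Eb alto saxophone sounds a major sixth below written, so transpose each written note down a major sixth.
E4 → G3
G4 → Bb3
Eb5 → Gb4
F5 → Ab4
E4 → G3

G3 Bb3 Gb4 Ab4 G3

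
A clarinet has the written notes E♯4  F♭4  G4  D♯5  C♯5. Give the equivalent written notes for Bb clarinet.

First find concert pitch: the A clarinet sounds a minor third below written, so E♯4 F♭4 G4 D♯5 C♯5 sounds C##4 Db4 E4 B#4 A#4.
Then write for Bb clarinet: it sounds a major second below written, so the part must be a major second above concert.
C##4 → D##4
Db4 → Eb4
E4 → F#4
B#4 → C##5
A#4 → B#4

D##4 Eb4 F#4 C##5 B#4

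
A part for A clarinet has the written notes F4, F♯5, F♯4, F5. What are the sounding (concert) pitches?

D4 D#5 D#4 D5

The A clarinet sounds a minor third below written, so transpose each written note down a minor third.
F4 to D4
F#5 to D#5
F#4 to D#4
F5 to D5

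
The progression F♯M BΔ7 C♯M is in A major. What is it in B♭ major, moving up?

GM CΔ7 DM

A major up to B♭ major is a minor second; each chord root moves by that interval while the quality stays the same.
F♯M: root F♯ up a minor second → G, giving GM.
BΔ7: root B up a minor second → C, giving CΔ7.
C♯M: root C♯ up a minor second → D, giving DM.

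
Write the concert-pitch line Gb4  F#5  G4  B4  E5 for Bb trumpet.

Ab4 G#5 A4 C#5 F#5

The Bb trumpet sounds a major second below written, so the written part must be a major second above concert — transpose each note up.
Gb4 -> Ab4
F#5 -> G#5
G4 -> A4
B4 -> C#5
E5 -> F#5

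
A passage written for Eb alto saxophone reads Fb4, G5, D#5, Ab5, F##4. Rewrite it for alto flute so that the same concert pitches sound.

First find concert pitch: the Eb alto saxophone sounds a major sixth below written, so Fb4 G5 D#5 Ab5 F##4 sounds Abb3 Bb4 F#4 Cb5 A#3.
Then write for alto flute: it sounds a perfect fourth below written, so the part must be a perfect fourth above concert.
Abb3 → Dbb4
Bb4 → Eb5
F#4 → B4
Cb5 → Fb5
A#3 → D#4

Dbb4 Eb5 B4 Fb5 D#4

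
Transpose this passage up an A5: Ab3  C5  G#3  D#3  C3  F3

E4 G#5 D##4 A##3 G#3 C#4

Ab3 to E4
C5 to G#5
G#3 to D##4
D#3 to A##3
C3 to G#3
F3 to C#4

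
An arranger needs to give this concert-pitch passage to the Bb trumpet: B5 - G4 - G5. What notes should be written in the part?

C#6 A4 A5

Written C4 sounds as Bb3 on the Bb trumpet, so concert pitches are written a major second up.
B5 → C#6
G4 → A4
G5 → A5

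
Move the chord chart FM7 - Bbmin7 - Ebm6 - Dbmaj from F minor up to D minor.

DM7 Gmin7 Cm6 Bbmaj

F minor up to D minor is a major sixth; each chord root moves by that interval while the quality stays the same.
FM7: root F up a major sixth → D, giving DM7.
Bbmin7: root Bb up a major sixth → G, giving Gmin7.
Ebm6: root Eb up a major sixth → C, giving Cm6.
Dbmaj: root Db up a major sixth → Bb, giving Bbmaj.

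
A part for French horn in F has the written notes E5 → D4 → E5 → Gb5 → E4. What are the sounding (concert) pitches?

A4 G3 A4 Cb5 A3

Written C4 on the French horn in F sounds as F3, a perfect fifth lower; apply that shift to every note.
E5 becomes A4
D4 becomes G3
E5 becomes A4
Gb5 becomes Cb5
E4 becomes A3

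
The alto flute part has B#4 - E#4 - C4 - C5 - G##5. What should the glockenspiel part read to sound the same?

First find concert pitch: the alto flute sounds a perfect fourth below written, so B#4 E#4 C4 C5 G##5 sounds F##4 B#3 G3 G4 D##5.
Then write for glockenspiel: it sounds a perfect fifteenth above written, so the part must be a perfect fifteenth below concert.
F##4 → F##2
B#3 → B#1
G3 → G1
G4 → G2
D##5 → D##3

F##2 B#1 G1 G2 D##3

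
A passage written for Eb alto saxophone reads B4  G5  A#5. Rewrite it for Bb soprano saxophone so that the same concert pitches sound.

E4 C5 D#5

First find concert pitch: the Eb alto saxophone sounds a major sixth below written, so B4 G5 A#5 sounds D4 Bb4 C#5.
Then write for Bb soprano saxophone: it sounds a major second below written, so the part must be a major second above concert.
D4 → E4
Bb4 → C5
C#5 → D#5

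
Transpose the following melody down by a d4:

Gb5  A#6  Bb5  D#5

Gb5 -> D5
A#6 -> E##6
Bb5 -> F#5
D#5 -> A##4

D5 E##6 F#5 A##4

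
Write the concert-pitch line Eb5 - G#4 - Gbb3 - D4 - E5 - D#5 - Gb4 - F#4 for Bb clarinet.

The Bb clarinet sounds a major second below written, so the written part must be a major second above concert — transpose each note up.
Eb5 to F5
G#4 to A#4
Gbb3 to Abb3
D4 to E4
E5 to F#5
D#5 to E#5
Gb4 to Ab4
F#4 to G#4

F5 A#4 Abb3 E4 F#5 E#5 Ab4 G#4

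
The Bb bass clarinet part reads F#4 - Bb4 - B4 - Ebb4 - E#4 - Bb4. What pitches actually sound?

E3 Ab3 A3 Dbb3 D#3 Ab3

The Bb bass clarinet sounds a major ninth below written, so transpose each written note down a major ninth.
F#4 gives E3
Bb4 gives Ab3
B4 gives A3
Ebb4 gives Dbb3
E#4 gives D#3
Bb4 gives Ab3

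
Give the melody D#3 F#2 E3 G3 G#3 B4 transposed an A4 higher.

G##3 B#2 A#3 C#4 C##4 E#5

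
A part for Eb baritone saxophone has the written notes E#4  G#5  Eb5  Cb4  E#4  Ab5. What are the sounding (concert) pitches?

G#2 B3 Gb3 Ebb2 G#2 Cb4

Written C4 on the Eb baritone saxophone sounds as Eb2, a major thirteenth lower; apply that shift to every note.
E#4 to G#2
G#5 to B3
Eb5 to Gb3
Cb4 to Ebb2
E#4 to G#2
Ab5 to Cb4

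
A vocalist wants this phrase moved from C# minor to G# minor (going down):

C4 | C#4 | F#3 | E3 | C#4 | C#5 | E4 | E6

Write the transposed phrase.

G3 G#3 C#3 B2 G#3 G#4 B3 B5

C# minor to G# minor down is a perfect fourth, so every note moves down by that interval.
C4 → G3
C#4 → G#3
F#3 → C#3
E3 → B2
C#4 → G#3
C#5 → G#4
E4 → B3
E6 → B5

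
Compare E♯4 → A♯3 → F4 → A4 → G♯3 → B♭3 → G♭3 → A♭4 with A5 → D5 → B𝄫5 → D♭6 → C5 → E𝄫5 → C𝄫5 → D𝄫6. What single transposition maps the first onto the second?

up a diminished eleventh

Take the first pair: E#4 → A5. E to A spans 11 letter names, so the interval is some kind of eleventh.
E#4 to A5 is 16 semitones, which makes it a diminished eleventh; the second version is higher, so the direction is up.
Checking another pair — Ab4 → Dbb6 — gives the same interval.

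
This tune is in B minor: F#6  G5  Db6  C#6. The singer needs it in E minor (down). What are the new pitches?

From B down to E is a perfect fifth; apply that to each pitch.
F#6 -> B5
G5 -> C5
Db6 -> Gb5
C#6 -> F#5

B5 C5 Gb5 F#5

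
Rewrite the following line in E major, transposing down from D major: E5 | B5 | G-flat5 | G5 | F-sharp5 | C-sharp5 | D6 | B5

F#4 C#5 Ab4 A4 G#4 D#4 E5 C#5

From D down to E is a minor seventh; apply that to each pitch.
E5 becomes F#4
B5 becomes C#5
Gb5 becomes Ab4
G5 becomes A4
F#5 becomes G#4
C#5 becomes D#4
D6 becomes E5
B5 becomes C#5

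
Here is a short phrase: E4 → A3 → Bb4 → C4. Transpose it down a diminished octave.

E4 gives E#3
A3 gives A#2
Bb4 gives B3
C4 gives C#3

E#3 A#2 B3 C#3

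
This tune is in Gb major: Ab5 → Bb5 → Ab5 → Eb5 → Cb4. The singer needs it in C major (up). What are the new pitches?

From Gb up to C is an augmented fourth; apply that to each pitch.
Ab5 becomes D6
Bb5 becomes E6
Ab5 becomes D6
Eb5 becomes A5
Cb4 becomes F4

D6 E6 D6 A5 F4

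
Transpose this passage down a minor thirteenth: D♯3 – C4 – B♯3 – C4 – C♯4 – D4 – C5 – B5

F##1 E2 D##2 E2 E#2 F#2 E3 D#4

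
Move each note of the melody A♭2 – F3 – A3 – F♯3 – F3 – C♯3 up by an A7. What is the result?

G#3 E#4 G##4 E##4 E#4 B##3

Ab2 → G#3
F3 → E#4
A3 → G##4
F#3 → E##4
F3 → E#4
C#3 → B##3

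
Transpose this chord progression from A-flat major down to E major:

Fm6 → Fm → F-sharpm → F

C#m6 C#m C##m C#

A-flat major down to E major is a diminished fourth; each chord root moves by that interval while the quality stays the same.
Fm6: root F down a diminished fourth → C#, giving C#m6.
Fm: root F down a diminished fourth → C#, giving C#m.
F-sharpm: root F-sharp down a diminished fourth → C##, giving C##m.
F: root F down a diminished fourth → C#, giving C#.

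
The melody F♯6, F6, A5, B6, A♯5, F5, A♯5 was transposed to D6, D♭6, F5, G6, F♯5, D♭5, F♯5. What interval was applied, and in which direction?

down a major third

From F#6 to D6 is 3 letter names — a third of some quality.
D6 to F#6 is 4 semitones, which makes it a major third; the second version is lower, so the direction is down.
Checking another pair — A#5 → F#5 — gives the same interval.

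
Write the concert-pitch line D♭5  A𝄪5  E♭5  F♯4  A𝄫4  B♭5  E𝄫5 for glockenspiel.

Db3 A##3 Eb3 F#2 Abb2 Bb3 Ebb3

Written C4 sounds as C6 on the glockenspiel, so concert pitches are written a perfect fifteenth down.
Db5 → Db3
A##5 → A##3
Eb5 → Eb3
F#4 → F#2
Abb4 → Abb2
Bb5 → Bb3
Ebb5 → Ebb3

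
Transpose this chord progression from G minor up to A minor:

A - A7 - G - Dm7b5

B B7 A Em7b5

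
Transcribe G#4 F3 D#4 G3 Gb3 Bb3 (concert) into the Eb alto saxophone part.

E#5 D4 B#4 E4 Eb4 G4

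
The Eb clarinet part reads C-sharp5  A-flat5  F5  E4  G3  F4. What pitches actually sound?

E5 Cb6 Ab5 G4 Bb3 Ab4

The Eb clarinet sounds a minor third above written, so transpose each written note up a minor third.
C#5 gives E5
Ab5 gives Cb6
F5 gives Ab5
E4 gives G4
G3 gives Bb3
F4 gives Ab4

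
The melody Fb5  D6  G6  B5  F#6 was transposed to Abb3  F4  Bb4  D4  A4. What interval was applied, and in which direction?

down a major thirteenth

Take the first pair: Fb5 → Abb3. F to A spans 13 letter names, so the interval is some kind of thirteenth.
Abb3 to Fb5 is 21 semitones, which makes it a major thirteenth; the second version is lower, so the direction is down.
Checking another pair — F#6 → A4 — gives the same interval.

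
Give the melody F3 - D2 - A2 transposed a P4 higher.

Bb3 G2 D3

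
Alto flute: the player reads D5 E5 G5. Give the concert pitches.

A4 B4 D5

The alto flute sounds a perfect fourth below written, so transpose each written note down a perfect fourth.
D5 to A4
E5 to B4
G5 to D5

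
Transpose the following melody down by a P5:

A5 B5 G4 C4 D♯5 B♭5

D5 E5 C4 F3 G#4 Eb5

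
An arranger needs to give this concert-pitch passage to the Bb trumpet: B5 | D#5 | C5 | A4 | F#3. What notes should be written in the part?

C#6 E#5 D5 B4 G#3

Written C4 sounds as Bb3 on the Bb trumpet, so concert pitches are written a major second up.
B5 to C#6
D#5 to E#5
C5 to D5
A4 to B4
F#3 to G#3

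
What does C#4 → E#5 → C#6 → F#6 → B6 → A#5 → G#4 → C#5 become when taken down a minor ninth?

B#2 D##4 B#4 E#5 A#5 G##4 F##3 B#3

C#4 becomes B#2
E#5 becomes D##4
C#6 becomes B#4
F#6 becomes E#5
B6 becomes A#5
A#5 becomes G##4
G#4 becomes F##3
C#5 becomes B#3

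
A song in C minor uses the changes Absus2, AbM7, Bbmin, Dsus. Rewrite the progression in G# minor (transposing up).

C minor up to G# minor is an augmented fifth; each chord root moves by that interval while the quality stays the same.
Absus2: root Ab up an augmented fifth → E, giving Esus2.
AbM7: root Ab up an augmented fifth → E, giving EM7.
Bbmin: root Bb up an augmented fifth → F#, giving F#min.
Dsus: root D up an augmented fifth → A#, giving A#sus.

Esus2 EM7 F#min A#sus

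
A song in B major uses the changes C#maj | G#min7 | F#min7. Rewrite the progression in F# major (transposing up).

B major up to F# major is a perfect fifth; each chord root moves by that interval while the quality stays the same.
C#maj: root C# up a perfect fifth → G#, giving G#maj.
G#min7: root G# up a perfect fifth → D#, giving D#min7.
F#min7: root F# up a perfect fifth → C#, giving C#min7.

G#maj D#min7 C#min7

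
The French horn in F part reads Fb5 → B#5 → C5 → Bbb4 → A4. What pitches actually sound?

The French horn in F sounds a perfect fifth below written, so transpose each written note down a perfect fifth.
Fb5 gives Bbb4
B#5 gives E#5
C5 gives F4
Bbb4 gives Ebb4
A4 gives D4

Bbb4 E#5 F4 Ebb4 D4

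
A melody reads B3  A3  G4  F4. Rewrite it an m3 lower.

G#3 F#3 E4 D4

B3 down a minor third is G#3.
A minor third down from A3 gives F#3.
G4: a third down reaches E, and 3 semitones makes it E4.
F4 down a minor third is D4.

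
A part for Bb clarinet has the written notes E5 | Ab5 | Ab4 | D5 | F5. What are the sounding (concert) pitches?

The Bb clarinet sounds a major second below written, so transpose each written note down a major second.
E5 gives D5
Ab5 gives Gb5
Ab4 gives Gb4
D5 gives C5
F5 gives Eb5

D5 Gb5 Gb4 C5 Eb5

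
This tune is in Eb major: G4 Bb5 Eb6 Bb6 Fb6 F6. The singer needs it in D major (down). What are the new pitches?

F#4 A5 D6 A6 Eb6 E6

Eb major to D major down is a minor second, so every note moves down by that interval.
G4 gives F#4
Bb5 gives A5
Eb6 gives D6
Bb6 gives A6
Fb6 gives Eb6
F6 gives E6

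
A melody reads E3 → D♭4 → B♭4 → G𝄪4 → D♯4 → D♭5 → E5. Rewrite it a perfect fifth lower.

E3 -> A2
Db4 -> Gb3
Bb4 -> Eb4
G##4 -> C##4
D#4 -> G#3
Db5 -> Gb4
E5 -> A4

A2 Gb3 Eb4 C##4 G#3 Gb4 A4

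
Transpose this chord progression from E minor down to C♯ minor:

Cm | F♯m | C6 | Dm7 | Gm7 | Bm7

Am D#m A6 Bm7 Em7 G#m7

E minor down to C♯ minor is a minor third; each chord root moves by that interval while the quality stays the same.
Cm: root C down a minor third → A, giving Am.
F♯m: root F♯ down a minor third → D#, giving D#m.
C6: root C down a minor third → A, giving A6.
Dm7: root D down a minor third → B, giving Bm7.
Gm7: root G down a minor third → E, giving Em7.
Bm7: root B down a minor third → G#, giving G#m7.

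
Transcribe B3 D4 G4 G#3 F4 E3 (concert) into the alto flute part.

E4 G4 C5 C#4 Bb4 A3

The alto flute sounds a perfect fourth below written, so the written part must be a perfect fourth above concert — transpose each note up.
B3 -> E4
D4 -> G4
G4 -> C5
G#3 -> C#4
F4 -> Bb4
E3 -> A3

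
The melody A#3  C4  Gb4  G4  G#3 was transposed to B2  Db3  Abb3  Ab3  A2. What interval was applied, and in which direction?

down a major seventh

From A#3 to B2 is 7 letter names — a seventh of some quality.
B2 to A#3 is 11 semitones, which makes it a major seventh; the second version is lower, so the direction is down.
Checking another pair — G#3 → A2 — gives the same interval.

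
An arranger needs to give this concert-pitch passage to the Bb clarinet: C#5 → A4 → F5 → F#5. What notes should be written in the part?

The Bb clarinet sounds a major second below written, so the written part must be a major second above concert — transpose each note up.
C#5 -> D#5
A4 -> B4
F5 -> G5
F#5 -> G#5

D#5 B4 G5 G#5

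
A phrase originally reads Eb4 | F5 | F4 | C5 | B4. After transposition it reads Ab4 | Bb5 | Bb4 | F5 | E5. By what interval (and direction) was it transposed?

Take the first pair: Eb4 → Ab4. E to A spans 4 letter names, so the interval is some kind of fourth.
Eb4 to Ab4 is 5 semitones, which makes it a perfect fourth; the second version is higher, so the direction is up.
Checking another pair — B4 → E5 — gives the same interval.

up a perfect fourth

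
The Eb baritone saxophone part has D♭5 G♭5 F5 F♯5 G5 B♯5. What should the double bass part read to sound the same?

Fb4 Bbb4 Ab4 A4 Bb4 D#5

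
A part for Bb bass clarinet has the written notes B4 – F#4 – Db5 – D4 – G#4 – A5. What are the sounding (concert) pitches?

A3 E3 Cb4 C3 F#3 G4

The Bb bass clarinet sounds a major ninth below written, so transpose each written note down a major ninth.
B4 → A3
F#4 → E3
Db5 → Cb4
D4 → C3
G#4 → F#3
A5 → G4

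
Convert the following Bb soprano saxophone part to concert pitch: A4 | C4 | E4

G4 Bb3 D4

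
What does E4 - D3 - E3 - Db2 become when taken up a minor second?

F4 Eb3 F3 Ebb2

E4 up a minor second is F4.
A minor second up from D3 gives Eb3.
E3: a second up reaches F, and 1 semitone makes it F3.
Db2: a second up reaches E, and 1 semitone makes it Ebb2.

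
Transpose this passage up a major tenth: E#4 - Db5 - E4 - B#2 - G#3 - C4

E#4 → G##5
Db5 → F6
E4 → G#5
B#2 → D##4
G#3 → B#4
C4 → E5

G##5 F6 G#5 D##4 B#4 E5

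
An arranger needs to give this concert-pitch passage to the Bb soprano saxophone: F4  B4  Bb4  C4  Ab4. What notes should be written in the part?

G4 C#5 C5 D4 Bb4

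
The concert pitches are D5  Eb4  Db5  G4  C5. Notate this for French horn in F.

The French horn in F sounds a perfect fifth below written, so the written part must be a perfect fifth above concert — transpose each note up.
D5 -> A5
Eb4 -> Bb4
Db5 -> Ab5
G4 -> D5
C5 -> G5

A5 Bb4 Ab5 D5 G5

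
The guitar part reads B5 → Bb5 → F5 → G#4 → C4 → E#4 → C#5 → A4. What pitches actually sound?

The guitar sounds a perfect octave below written, so transpose each written note down a perfect octave.
B5 becomes B4
Bb5 becomes Bb4
F5 becomes F4
G#4 becomes G#3
C4 becomes C3
E#4 becomes E#3
C#5 becomes C#4
A4 becomes A3

B4 Bb4 F4 G#3 C3 E#3 C#4 A3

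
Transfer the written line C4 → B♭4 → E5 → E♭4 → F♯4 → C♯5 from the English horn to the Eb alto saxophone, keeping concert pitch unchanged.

D4 C5 F#5 F4 G#4 D#5

First find concert pitch: the English horn sounds a perfect fifth below written, so C4 B♭4 E5 E♭4 F♯4 C♯5 sounds F3 Eb4 A4 Ab3 B3 F#4.
Then write for Eb alto saxophone: it sounds a major sixth below written, so the part must be a major sixth above concert.
F3 → D4
Eb4 → C5
A4 → F#5
Ab3 → F4
B3 → G#4
F#4 → D#5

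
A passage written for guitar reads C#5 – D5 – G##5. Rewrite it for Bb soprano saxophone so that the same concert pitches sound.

D#4 E4 A##4

First find concert pitch: the guitar sounds a perfect octave below written, so C#5 D5 G##5 sounds C#4 D4 G##4.
Then write for Bb soprano saxophone: it sounds a major second below written, so the part must be a major second above concert.
C#4 → D#4
D4 → E4
G##4 → A##4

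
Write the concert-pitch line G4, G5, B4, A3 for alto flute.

C5 C6 E5 D4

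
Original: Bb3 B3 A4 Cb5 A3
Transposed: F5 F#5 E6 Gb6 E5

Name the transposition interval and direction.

up a perfect twelfth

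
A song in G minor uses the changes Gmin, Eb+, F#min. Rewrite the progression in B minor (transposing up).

Bmin G+ A#min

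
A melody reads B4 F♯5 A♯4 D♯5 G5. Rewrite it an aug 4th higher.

An augmented fourth up from B4 gives E#5.
An augmented fourth up from F#5 gives B#5.
A#4: a fourth up reaches D, and 6 semitones makes it D##5.
An augmented fourth up from D#5 gives G##5.
G5: a fourth up reaches C, and 6 semitones makes it C#6.

E#5 B#5 D##5 G##5 C#6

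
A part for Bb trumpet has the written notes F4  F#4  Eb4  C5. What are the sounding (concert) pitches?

Eb4 E4 Db4 Bb4

The Bb trumpet sounds a major second below written, so transpose each written note down a major second.
F4 → Eb4
F#4 → E4
Eb4 → Db4
C5 → Bb4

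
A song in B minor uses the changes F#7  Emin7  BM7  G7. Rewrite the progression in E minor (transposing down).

B minor down to E minor is a perfect fifth; each chord root moves by that interval while the quality stays the same.
F#7: root F# down a perfect fifth → B, giving B7.
Emin7: root E down a perfect fifth → A, giving Amin7.
BM7: root B down a perfect fifth → E, giving EM7.
G7: root G down a perfect fifth → C, giving C7.

B7 Amin7 EM7 C7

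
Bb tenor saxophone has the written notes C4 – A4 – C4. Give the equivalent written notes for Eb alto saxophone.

G3 E4 G3

First find concert pitch: the Bb tenor saxophone sounds a major ninth below written, so C4 A4 C4 sounds Bb2 G3 Bb2.
Then write for Eb alto saxophone: it sounds a major sixth below written, so the part must be a major sixth above concert.
Bb2 → G3
G3 → E4
Bb2 → G3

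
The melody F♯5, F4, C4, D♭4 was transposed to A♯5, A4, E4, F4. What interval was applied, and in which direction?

Take the first pair: F#5 → A#5. F to A spans 3 letter names, so the interval is some kind of third.
F#5 to A#5 is 4 semitones, which makes it a major third; the second version is higher, so the direction is up.
Checking another pair — Db4 → F4 — gives the same interval.

up a major third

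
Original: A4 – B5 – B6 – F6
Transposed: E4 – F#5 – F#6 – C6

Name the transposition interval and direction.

down a perfect fourth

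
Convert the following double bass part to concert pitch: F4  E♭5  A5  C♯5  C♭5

F3 Eb4 A4 C#4 Cb4

The double bass sounds a perfect octave below written, so transpose each written note down a perfect octave.
F4 → F3
Eb5 → Eb4
A5 → A4
C#5 → C#4
Cb5 → Cb4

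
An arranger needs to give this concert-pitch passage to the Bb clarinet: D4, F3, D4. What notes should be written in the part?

E4 G3 E4

The Bb clarinet sounds a major second below written, so the written part must be a major second above concert — transpose each note up.
D4 gives E4
F3 gives G3
D4 gives E4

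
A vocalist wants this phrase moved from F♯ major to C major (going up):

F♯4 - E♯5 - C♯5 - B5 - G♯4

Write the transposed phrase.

F♯ major to C major up is a diminished fifth, so every note moves up by that interval.
F#4 gives C5
E#5 gives B5
C#5 gives G5
B5 gives F6
G#4 gives D5

C5 B5 G5 F6 D5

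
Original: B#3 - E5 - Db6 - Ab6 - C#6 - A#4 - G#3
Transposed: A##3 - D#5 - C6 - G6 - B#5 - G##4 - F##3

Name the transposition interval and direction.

down a minor second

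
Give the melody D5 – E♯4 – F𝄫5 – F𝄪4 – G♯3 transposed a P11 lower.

D5 gives A3
E#4 gives B#2
Fbb5 gives Cbb4
F##4 gives C##3
G#3 gives D#2

A3 B#2 Cbb4 C##3 D#2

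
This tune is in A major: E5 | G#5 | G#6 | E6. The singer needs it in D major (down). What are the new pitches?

From A down to D is a perfect fifth; apply that to each pitch.
E5 gives A4
G#5 gives C#5
G#6 gives C#6
E6 gives A5

A4 C#5 C#6 A5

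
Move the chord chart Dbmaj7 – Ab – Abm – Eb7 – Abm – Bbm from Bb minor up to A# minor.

Bb minor up to A# minor is an augmented seventh; each chord root moves by that interval while the quality stays the same.
Dbmaj7: root Db up an augmented seventh → C#, giving C#maj7.
Ab: root Ab up an augmented seventh → G#, giving G#.
Abm: root Ab up an augmented seventh → G#, giving G#m.
Eb7: root Eb up an augmented seventh → D#, giving D#7.
Abm: root Ab up an augmented seventh → G#, giving G#m.
Bbm: root Bb up an augmented seventh → A#, giving A#m.

C#maj7 G# G#m D#7 G#m A#m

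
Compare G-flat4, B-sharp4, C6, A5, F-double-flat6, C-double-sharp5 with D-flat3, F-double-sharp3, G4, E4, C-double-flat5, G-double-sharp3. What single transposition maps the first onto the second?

Take the first pair: Gb4 → Db3. G to D spans 11 letter names, so the interval is some kind of eleventh.
Db3 to Gb4 is 17 semitones, which makes it a perfect eleventh; the second version is lower, so the direction is down.
Checking another pair — C##5 → G##3 — gives the same interval.

down a perfect eleventh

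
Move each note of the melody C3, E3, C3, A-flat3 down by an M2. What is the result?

Bb2 D3 Bb2 Gb3

C3 -> Bb2
E3 -> D3
C3 -> Bb2
Ab3 -> Gb3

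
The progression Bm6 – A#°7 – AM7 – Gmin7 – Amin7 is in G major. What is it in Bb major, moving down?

Dm6 C#°7 CM7 Bbmin7 Cmin7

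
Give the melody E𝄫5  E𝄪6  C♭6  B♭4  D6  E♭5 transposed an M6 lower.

Gbb4 G##5 Ebb5 Db4 F5 Gb4

Ebb5 → Gbb4
E##6 → G##5
Cb6 → Ebb5
Bb4 → Db4
D6 → F5
Eb5 → Gb4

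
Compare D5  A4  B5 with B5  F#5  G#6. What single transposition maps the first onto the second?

Take the first pair: D5 → B5. D to B spans 6 letter names, so the interval is some kind of sixth.
D5 to B5 is 9 semitones, which makes it a major sixth; the second version is higher, so the direction is up.
Checking another pair — B5 → G#6 — gives the same interval.

up a major sixth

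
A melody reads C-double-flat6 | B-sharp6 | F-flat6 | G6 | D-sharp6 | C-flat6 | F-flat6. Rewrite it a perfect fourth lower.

Gbb5 F##6 Cb6 D6 A#5 Gb5 Cb6

Cbb6 down a perfect fourth is Gbb5.
A perfect fourth down from B#6 gives F##6.
Fb6: a fourth down reaches C, and 5 semitones makes it Cb6.
G6: a fourth down reaches D, and 5 semitones makes it D6.
D#6 down a perfect fourth is A#5.
Cb6 down a perfect fourth is Gb5.
Fb6 down a perfect fourth is Cb6.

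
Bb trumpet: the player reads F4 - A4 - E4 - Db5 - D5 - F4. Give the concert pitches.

The Bb trumpet sounds a major second below written, so transpose each written note down a major second.
F4 gives Eb4
A4 gives G4
E4 gives D4
Db5 gives Cb5
D5 gives C5
F4 gives Eb4

Eb4 G4 D4 Cb5 C5 Eb4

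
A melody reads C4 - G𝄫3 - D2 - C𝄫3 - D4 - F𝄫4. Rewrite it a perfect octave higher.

C4 → C5
Gbb3 → Gbb4
D2 → D3
Cbb3 → Cbb4
D4 → D5
Fbb4 → Fbb5

C5 Gbb4 D3 Cbb4 D5 Fbb5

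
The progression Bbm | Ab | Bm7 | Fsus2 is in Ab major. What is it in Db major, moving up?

Ebm Db Em7 Bbsus2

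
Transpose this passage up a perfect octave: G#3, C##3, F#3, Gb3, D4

G#3 → G#4
C##3 → C##4
F#3 → F#4
Gb3 → Gb4
D4 → D5

G#4 C##4 F#4 Gb4 D5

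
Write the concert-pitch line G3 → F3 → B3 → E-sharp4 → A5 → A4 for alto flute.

C4 Bb3 E4 A#4 D6 D5

Written C4 sounds as G3 on the alto flute, so concert pitches are written a perfect fourth up.
G3 to C4
F3 to Bb3
B3 to E4
E#4 to A#4
A5 to D6
A4 to D5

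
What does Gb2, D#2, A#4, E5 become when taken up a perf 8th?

Gb2 gives Gb3
D#2 gives D#3
A#4 gives A#5
E5 gives E6

Gb3 D#3 A#5 E6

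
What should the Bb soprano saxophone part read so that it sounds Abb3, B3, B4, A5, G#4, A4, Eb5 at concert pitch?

The Bb soprano saxophone sounds a major second below written, so the written part must be a major second above concert — transpose each note up.
Abb3 gives Bbb3
B3 gives C#4
B4 gives C#5
A5 gives B5
G#4 gives A#4
A4 gives B4
Eb5 gives F5

Bbb3 C#4 C#5 B5 A#4 B4 F5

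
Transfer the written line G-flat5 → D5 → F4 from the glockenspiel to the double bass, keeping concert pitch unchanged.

Gb8 D8 F7

First find concert pitch: the glockenspiel sounds a perfect fifteenth above written, so G-flat5 D5 F4 sounds Gb7 D7 F6.
Then write for double bass: it sounds a perfect octave below written, so the part must be a perfect octave above concert.
Gb7 → Gb8
D7 → D8
F6 → F7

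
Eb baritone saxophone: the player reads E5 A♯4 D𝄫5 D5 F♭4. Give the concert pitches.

G3 C#3 Fbb3 F3 Abb2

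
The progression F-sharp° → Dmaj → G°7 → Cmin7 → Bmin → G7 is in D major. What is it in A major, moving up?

C#° Amaj D°7 Gmin7 F#min D7

D major up to A major is a perfect fifth; each chord root moves by that interval while the quality stays the same.
F-sharp°: root F-sharp up a perfect fifth → C#, giving C#°.
Dmaj: root D up a perfect fifth → A, giving Amaj.
G°7: root G up a perfect fifth → D, giving D°7.
Cmin7: root C up a perfect fifth → G, giving Gmin7.
Bmin: root B up a perfect fifth → F#, giving F#min.
G7: root G up a perfect fifth → D, giving D7.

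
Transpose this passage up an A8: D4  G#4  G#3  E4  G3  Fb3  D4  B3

D#5 G##5 G##4 E#5 G#4 F4 D#5 B#4

D4 up an augmented octave is D#5.
G#4 up an augmented octave is G##5.
G#3: an octave up reaches G, and 13 semitones makes it G##4.
E4 up an augmented octave is E#5.
An augmented octave up from G3 gives G#4.
Fb3 up an augmented octave is F4.
D4: an octave up reaches D, and 13 semitones makes it D#5.
B3 up an augmented octave is B#4.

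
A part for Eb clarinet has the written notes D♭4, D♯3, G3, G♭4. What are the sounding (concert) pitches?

Fb4 F#3 Bb3 Bbb4

Written C4 on the Eb clarinet sounds as Eb4, a minor third higher; apply that shift to every note.
Db4 -> Fb4
D#3 -> F#3
G3 -> Bb3
Gb4 -> Bbb4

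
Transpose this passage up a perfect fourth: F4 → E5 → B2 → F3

Bb4 A5 E3 Bb3

F4 to Bb4
E5 to A5
B2 to E3
F3 to Bb3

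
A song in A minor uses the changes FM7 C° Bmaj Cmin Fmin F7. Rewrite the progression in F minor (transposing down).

DbM7 Ab° Gmaj Abmin Dbmin Db7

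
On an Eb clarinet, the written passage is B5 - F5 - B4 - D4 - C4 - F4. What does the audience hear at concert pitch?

The Eb clarinet sounds a minor third above written, so transpose each written note up a minor third.
B5 gives D6
F5 gives Ab5
B4 gives D5
D4 gives F4
C4 gives Eb4
F4 gives Ab4

D6 Ab5 D5 F4 Eb4 Ab4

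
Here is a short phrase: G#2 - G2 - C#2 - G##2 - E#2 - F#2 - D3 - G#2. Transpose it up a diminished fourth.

C3 Cb3 F2 C#3 A2 Bb2 Gb3 C3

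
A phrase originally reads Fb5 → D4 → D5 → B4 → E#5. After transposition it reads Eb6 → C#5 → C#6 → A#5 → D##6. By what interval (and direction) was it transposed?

up a major seventh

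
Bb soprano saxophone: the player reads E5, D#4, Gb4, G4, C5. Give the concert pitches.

Written C4 on the Bb soprano saxophone sounds as Bb3, a major second lower; apply that shift to every note.
E5 -> D5
D#4 -> C#4
Gb4 -> Fb4
G4 -> F4
C5 -> Bb4

D5 C#4 Fb4 F4 Bb4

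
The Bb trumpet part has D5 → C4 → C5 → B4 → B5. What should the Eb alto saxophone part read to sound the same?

First find concert pitch: the Bb trumpet sounds a major second below written, so D5 C4 C5 B4 B5 sounds C5 Bb3 Bb4 A4 A5.
Then write for Eb alto saxophone: it sounds a major sixth below written, so the part must be a major sixth above concert.
C5 → A5
Bb3 → G4
Bb4 → G5
A4 → F#5
A5 → F#6

A5 G4 G5 F#5 F#6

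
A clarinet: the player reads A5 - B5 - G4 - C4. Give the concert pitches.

The A clarinet sounds a minor third below written, so transpose each written note down a minor third.
A5 -> F#5
B5 -> G#5
G4 -> E4
C4 -> A3

F#5 G#5 E4 A3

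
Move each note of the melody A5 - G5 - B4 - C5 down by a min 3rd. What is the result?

F#5 E5 G#4 A4

A5 → F#5
G5 → E5
B4 → G#4
C5 → A4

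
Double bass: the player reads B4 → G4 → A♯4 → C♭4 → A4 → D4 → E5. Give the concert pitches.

Written C4 on the double bass sounds as C3, a perfect octave lower; apply that shift to every note.
B4 -> B3
G4 -> G3
A#4 -> A#3
Cb4 -> Cb3
A4 -> A3
D4 -> D3
E5 -> E4

B3 G3 A#3 Cb3 A3 D3 E4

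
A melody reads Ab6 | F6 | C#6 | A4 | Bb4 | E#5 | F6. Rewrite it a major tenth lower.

Fb5 Db5 A4 F3 Gb3 C#4 Db5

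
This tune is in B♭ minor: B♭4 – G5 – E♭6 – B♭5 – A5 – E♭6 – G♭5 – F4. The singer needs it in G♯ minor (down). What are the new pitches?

G#4 E#5 C#6 G#5 F##5 C#6 E5 D#4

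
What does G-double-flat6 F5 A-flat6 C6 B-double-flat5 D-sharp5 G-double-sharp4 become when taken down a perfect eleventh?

Dbb5 C4 Eb5 G4 Fb4 A#3 D##3

Gbb6 down a perfect eleventh is Dbb5.
F5 down a perfect eleventh is C4.
Ab6 down a perfect eleventh is Eb5.
C6: an eleventh down reaches G, and 17 semitones makes it G4.
Bbb5: an eleventh down reaches F, and 17 semitones makes it Fb4.
D#5: an eleventh down reaches A, and 17 semitones makes it A#3.
G##4: an eleventh down reaches D, and 17 semitones makes it D##3.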